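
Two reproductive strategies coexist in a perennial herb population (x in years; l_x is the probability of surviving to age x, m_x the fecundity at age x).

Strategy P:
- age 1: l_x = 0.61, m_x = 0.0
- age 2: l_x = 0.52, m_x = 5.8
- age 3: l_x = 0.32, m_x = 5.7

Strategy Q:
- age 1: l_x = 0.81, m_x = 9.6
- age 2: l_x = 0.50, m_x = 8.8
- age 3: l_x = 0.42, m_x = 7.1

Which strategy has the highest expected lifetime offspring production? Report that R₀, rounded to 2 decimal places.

15.16

Strategy P: R₀ = 0.61×0.0 + 0.52×5.8 + 0.32×5.7 = 4.8400
Strategy Q: R₀ = 0.81×9.6 + 0.50×8.8 + 0.42×7.1 = 15.1580
Highest R₀: strategy Q with 15.1580.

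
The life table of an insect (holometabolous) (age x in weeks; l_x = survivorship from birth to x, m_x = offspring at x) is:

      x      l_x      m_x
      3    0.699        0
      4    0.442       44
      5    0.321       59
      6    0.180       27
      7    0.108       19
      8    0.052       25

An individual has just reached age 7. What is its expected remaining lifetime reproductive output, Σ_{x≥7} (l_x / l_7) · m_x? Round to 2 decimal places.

l_7 = 0.108. Conditional survival from age 7 to x is l_x / l_7.
  x=7: (0.108/0.108) × 19 = 19.0000
  x=8: (0.052/0.108) × 25 = 12.0370
Sum = 19.0000 + 12.0370 = 31.0370

31.04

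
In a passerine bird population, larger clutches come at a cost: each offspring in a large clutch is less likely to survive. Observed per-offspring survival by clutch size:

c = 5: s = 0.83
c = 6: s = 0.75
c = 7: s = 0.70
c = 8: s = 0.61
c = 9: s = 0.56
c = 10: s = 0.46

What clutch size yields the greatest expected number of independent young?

Expected independent young = c × s(c):
  c=5: 5 × 0.83 = 4.150
  c=6: 6 × 0.75 = 4.500
  c=7: 7 × 0.70 = 4.900
  c=8: 8 × 0.61 = 4.880
  c=9: 9 × 0.56 = 5.040
  c=10: 10 × 0.46 = 4.600
Maximum at c = 9 (5.040 independent young).

9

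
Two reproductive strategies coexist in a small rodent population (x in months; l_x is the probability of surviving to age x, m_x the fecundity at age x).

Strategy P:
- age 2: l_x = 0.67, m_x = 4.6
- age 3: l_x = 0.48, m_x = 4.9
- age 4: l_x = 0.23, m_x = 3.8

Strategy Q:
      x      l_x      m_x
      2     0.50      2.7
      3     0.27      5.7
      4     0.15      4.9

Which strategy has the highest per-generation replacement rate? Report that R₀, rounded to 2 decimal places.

6.31

Strategy P: R₀ = 0.67×4.6 + 0.48×4.9 + 0.23×3.8 = 6.3080
Strategy Q: R₀ = 0.50×2.7 + 0.27×5.7 + 0.15×4.9 = 3.6240
Highest R₀: strategy P with 6.3080.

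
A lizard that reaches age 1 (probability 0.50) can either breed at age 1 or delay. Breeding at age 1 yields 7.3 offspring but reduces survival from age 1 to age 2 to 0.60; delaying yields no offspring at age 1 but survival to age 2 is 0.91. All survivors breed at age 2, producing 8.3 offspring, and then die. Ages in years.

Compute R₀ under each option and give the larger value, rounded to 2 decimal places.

6.14

breed at age 1: R₀ = 0.50 × (7.3 + 0.60 × 8.3) = 0.50 × 12.2800 = 6.1400
delay to age 2: R₀ = 0.50 × (0.91 × 8.3) = 0.50 × 7.5530 = 3.7765
Higher: breed at age 1 (6.1400).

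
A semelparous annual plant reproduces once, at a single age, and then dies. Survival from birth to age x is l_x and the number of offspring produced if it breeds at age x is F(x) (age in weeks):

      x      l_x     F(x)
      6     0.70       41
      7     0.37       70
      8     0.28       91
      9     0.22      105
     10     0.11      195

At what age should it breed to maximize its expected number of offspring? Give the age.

6

Expected offspring if breeding at age x = l_x × F(x):
  age 6: 0.70 × 41 = 28.700
  age 7: 0.37 × 70 = 25.900
  age 8: 0.28 × 91 = 25.480
  age 9: 0.22 × 105 = 23.100
  age 10: 0.11 × 195 = 21.450
Maximum at age 6 (28.700).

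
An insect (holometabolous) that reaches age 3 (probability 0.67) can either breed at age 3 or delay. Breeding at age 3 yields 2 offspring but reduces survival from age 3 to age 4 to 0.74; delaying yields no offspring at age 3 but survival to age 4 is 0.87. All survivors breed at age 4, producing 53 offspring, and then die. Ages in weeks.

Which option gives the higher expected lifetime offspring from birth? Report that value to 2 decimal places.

breed at age 3: R₀ = 0.67 × (2 + 0.74 × 53) = 0.67 × 41.2200 = 27.6174
delay to age 4: R₀ = 0.67 × (0.87 × 53) = 0.67 × 46.1100 = 30.8937
Higher: delay to age 4 (30.8937).

30.89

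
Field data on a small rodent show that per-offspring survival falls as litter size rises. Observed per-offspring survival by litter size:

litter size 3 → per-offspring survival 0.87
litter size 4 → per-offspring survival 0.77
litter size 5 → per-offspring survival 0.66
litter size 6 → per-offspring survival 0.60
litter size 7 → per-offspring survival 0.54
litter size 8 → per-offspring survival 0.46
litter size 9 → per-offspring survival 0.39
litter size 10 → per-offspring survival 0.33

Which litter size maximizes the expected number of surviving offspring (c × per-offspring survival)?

Expected surviving offspring = c × s(c):
  c=3: 3 × 0.87 = 2.610
  c=4: 4 × 0.77 = 3.080
  c=5: 5 × 0.66 = 3.300
  c=6: 6 × 0.60 = 3.600
  c=7: 7 × 0.54 = 3.780
  c=8: 8 × 0.46 = 3.680
  c=9: 9 × 0.39 = 3.510
  c=10: 10 × 0.33 = 3.300
Maximum at c = 7 (3.780 surviving offspring).

7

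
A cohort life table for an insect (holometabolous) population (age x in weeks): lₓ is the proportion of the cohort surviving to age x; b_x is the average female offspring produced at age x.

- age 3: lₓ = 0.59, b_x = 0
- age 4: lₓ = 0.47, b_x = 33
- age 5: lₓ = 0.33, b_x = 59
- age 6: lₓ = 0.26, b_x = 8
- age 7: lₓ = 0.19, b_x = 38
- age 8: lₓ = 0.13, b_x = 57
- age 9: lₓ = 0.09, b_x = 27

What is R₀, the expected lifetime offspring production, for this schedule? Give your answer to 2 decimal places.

R₀ = Σ lₓ b_x:
  age 3: 0.59 × 0 = 0.0000
  age 4: 0.47 × 33 = 15.5100
  age 5: 0.33 × 59 = 19.4700
  age 6: 0.26 × 8 = 2.0800
  age 7: 0.19 × 38 = 7.2200
  age 8: 0.13 × 57 = 7.4100
  age 9: 0.09 × 27 = 2.4300
R₀ = 0.0000 + 15.5100 + 19.4700 + 2.0800 + 7.2200 + 7.4100 + 2.4300 = 54.1200

54.12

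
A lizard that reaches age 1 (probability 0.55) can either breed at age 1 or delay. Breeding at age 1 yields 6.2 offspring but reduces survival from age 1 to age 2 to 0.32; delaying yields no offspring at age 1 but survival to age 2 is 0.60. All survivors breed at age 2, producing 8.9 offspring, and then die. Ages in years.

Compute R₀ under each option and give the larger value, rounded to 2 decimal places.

4.98

breed at age 1: R₀ = 0.55 × (6.2 + 0.32 × 8.9) = 0.55 × 9.0480 = 4.9764
delay to age 2: R₀ = 0.55 × (0.60 × 8.9) = 0.55 × 5.3400 = 2.9370
Higher: breed at age 1 (4.9764).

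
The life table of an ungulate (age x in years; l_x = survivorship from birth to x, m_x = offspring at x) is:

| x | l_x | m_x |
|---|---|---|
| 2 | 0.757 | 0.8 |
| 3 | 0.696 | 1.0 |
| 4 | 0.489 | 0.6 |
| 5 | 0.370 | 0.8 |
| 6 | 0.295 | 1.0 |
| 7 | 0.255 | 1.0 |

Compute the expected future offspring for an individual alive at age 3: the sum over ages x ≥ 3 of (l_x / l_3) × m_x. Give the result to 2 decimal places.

l_3 = 0.696. Conditional survival from age 3 to x is l_x / l_3.
  x=3: (0.696/0.696) × 1.0 = 1.0000
  x=4: (0.489/0.696) × 0.6 = 0.4216
  x=5: (0.370/0.696) × 0.8 = 0.4253
  x=6: (0.295/0.696) × 1.0 = 0.4239
  x=7: (0.255/0.696) × 1.0 = 0.3664
Sum = 1.0000 + 0.4216 + 0.4253 + 0.4239 + 0.3664 = 2.6371

2.64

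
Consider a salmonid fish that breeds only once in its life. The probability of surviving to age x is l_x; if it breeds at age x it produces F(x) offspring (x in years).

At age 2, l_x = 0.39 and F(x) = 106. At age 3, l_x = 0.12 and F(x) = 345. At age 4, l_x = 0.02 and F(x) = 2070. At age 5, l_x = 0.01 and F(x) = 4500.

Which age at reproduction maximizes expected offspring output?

Expected offspring if breeding at age x = l_x × F(x):
  age 2: 0.39 × 106 = 41.340
  age 3: 0.12 × 345 = 41.400
  age 4: 0.02 × 2070 = 41.400
  age 5: 0.01 × 4500 = 45.000
Maximum at age 5 (45.000).

5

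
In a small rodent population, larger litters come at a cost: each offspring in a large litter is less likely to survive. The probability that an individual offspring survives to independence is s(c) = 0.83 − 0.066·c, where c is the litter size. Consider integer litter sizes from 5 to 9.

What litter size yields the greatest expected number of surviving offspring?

6

Expected surviving offspring = c × s(c):
  c=5: 5 × 0.500 = 2.500
  c=6: 6 × 0.434 = 2.604
  c=7: 7 × 0.368 = 2.576
  c=8: 8 × 0.302 = 2.416
  c=9: 9 × 0.236 = 2.124
Maximum at c = 6 (2.604 surviving offspring).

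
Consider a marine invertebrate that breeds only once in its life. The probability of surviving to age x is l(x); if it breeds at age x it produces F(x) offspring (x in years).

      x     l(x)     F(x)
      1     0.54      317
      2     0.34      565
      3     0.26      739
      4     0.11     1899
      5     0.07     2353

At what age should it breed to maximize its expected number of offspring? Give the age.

4

Expected offspring if breeding at age x = l(x) × F(x):
  age 1: 0.54 × 317 = 171.180
  age 2: 0.34 × 565 = 192.100
  age 3: 0.26 × 739 = 192.140
  age 4: 0.11 × 1899 = 208.890
  age 5: 0.07 × 2353 = 164.710
Maximum at age 4 (208.890).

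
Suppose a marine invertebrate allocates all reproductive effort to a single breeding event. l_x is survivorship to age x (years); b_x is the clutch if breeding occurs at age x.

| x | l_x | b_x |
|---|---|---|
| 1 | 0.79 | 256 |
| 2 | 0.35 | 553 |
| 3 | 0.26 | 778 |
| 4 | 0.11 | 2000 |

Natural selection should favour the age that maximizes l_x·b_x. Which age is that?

4

Expected offspring if breeding at age x = l_x × b_x:
  age 1: 0.79 × 256 = 202.240
  age 2: 0.35 × 553 = 193.550
  age 3: 0.26 × 778 = 202.280
  age 4: 0.11 × 2000 = 220.000
Maximum at age 4 (220.000).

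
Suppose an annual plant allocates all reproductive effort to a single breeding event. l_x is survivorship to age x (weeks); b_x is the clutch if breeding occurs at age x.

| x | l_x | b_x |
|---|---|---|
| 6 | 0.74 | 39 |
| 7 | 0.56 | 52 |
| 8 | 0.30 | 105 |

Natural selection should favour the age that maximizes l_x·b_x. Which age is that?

8

Expected offspring if breeding at age x = l_x × b_x:
  age 6: 0.74 × 39 = 28.860
  age 7: 0.56 × 52 = 29.120
  age 8: 0.30 × 105 = 31.500
Maximum at age 8 (31.500).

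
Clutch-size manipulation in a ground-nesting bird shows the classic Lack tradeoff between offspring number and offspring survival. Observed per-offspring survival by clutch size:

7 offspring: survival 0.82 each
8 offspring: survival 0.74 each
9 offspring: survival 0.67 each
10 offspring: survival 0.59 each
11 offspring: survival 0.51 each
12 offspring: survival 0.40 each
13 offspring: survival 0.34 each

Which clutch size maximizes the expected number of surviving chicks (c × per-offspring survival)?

Expected surviving chicks = c × s(c):
  c=7: 7 × 0.82 = 5.740
  c=8: 8 × 0.74 = 5.920
  c=9: 9 × 0.67 = 6.030
  c=10: 10 × 0.59 = 5.900
  c=11: 11 × 0.51 = 5.610
  c=12: 12 × 0.40 = 4.800
  c=13: 13 × 0.34 = 4.420
Maximum at c = 9 (6.030 surviving chicks).

9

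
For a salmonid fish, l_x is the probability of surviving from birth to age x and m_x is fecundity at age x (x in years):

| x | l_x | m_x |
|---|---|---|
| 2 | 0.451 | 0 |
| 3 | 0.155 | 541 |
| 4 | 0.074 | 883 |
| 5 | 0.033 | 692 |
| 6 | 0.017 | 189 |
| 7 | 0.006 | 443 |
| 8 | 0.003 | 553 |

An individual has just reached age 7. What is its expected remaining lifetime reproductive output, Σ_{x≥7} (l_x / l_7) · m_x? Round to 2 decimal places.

719.50

l_7 = 0.006. Conditional survival from age 7 to x is l_x / l_7.
  x=7: (0.006/0.006) × 443 = 443.0000
  x=8: (0.003/0.006) × 553 = 276.5000
Sum = 443.0000 + 276.5000 = 719.5000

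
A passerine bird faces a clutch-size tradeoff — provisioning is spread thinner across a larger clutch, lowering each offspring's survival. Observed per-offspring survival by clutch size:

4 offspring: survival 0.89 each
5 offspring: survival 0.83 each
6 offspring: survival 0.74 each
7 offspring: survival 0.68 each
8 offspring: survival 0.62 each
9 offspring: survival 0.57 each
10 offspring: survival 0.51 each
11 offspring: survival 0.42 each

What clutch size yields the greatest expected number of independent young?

9

Expected independent young = c × s(c):
  c=4: 4 × 0.89 = 3.560
  c=5: 5 × 0.83 = 4.150
  c=6: 6 × 0.74 = 4.440
  c=7: 7 × 0.68 = 4.760
  c=8: 8 × 0.62 = 4.960
  c=9: 9 × 0.57 = 5.130
  c=10: 10 × 0.51 = 5.100
  c=11: 11 × 0.42 = 4.620
Maximum at c = 9 (5.130 independent young).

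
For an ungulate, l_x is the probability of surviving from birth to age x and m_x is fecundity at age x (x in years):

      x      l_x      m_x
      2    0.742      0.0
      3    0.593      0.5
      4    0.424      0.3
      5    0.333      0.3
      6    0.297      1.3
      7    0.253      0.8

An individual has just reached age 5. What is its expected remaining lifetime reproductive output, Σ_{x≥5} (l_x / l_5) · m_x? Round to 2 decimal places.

2.07

l_5 = 0.333. Conditional survival from age 5 to x is l_x / l_5.
  x=5: (0.333/0.333) × 0.3 = 0.3000
  x=6: (0.297/0.333) × 1.3 = 1.1595
  x=7: (0.253/0.333) × 0.8 = 0.6078
Sum = 0.3000 + 1.1595 + 0.6078 = 2.0673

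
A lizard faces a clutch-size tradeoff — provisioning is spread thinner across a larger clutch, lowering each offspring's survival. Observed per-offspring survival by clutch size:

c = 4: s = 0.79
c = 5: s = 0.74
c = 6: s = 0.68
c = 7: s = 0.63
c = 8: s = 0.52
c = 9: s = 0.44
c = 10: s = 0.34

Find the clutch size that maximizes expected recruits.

Expected recruits = c × s(c):
  c=4: 4 × 0.79 = 3.160
  c=5: 5 × 0.74 = 3.700
  c=6: 6 × 0.68 = 4.080
  c=7: 7 × 0.63 = 4.410
  c=8: 8 × 0.52 = 4.160
  c=9: 9 × 0.44 = 3.960
  c=10: 10 × 0.34 = 3.400
Maximum at c = 7 (4.410 recruits).

7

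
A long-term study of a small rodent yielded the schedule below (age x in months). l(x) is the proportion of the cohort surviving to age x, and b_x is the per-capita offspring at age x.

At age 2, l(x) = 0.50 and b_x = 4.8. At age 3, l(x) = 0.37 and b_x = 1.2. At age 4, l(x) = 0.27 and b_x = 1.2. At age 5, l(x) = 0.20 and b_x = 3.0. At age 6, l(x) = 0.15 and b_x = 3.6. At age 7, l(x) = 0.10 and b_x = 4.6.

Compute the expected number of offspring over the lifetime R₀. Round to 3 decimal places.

4.768

R₀ = Σ l(x) b_x:
  age 2: 0.50 × 4.8 = 2.4000
  age 3: 0.37 × 1.2 = 0.4440
  age 4: 0.27 × 1.2 = 0.3240
  age 5: 0.20 × 3.0 = 0.6000
  age 6: 0.15 × 3.6 = 0.5400
  age 7: 0.10 × 4.6 = 0.4600
R₀ = 2.4000 + 0.4440 + 0.3240 + 0.6000 + 0.5400 + 0.4600 = 4.7680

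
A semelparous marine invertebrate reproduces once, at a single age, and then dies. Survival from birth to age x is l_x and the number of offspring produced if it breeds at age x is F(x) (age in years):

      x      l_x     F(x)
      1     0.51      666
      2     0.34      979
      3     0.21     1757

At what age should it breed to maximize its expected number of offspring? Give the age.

Expected offspring if breeding at age x = l_x × F(x):
  age 1: 0.51 × 666 = 339.660
  age 2: 0.34 × 979 = 332.860
  age 3: 0.21 × 1757 = 368.970
Maximum at age 3 (368.970).

3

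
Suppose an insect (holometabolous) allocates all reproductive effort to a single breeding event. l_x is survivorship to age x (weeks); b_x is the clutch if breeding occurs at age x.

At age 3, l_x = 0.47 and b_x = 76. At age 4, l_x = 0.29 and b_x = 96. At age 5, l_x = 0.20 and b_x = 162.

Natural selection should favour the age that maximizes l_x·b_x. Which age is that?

Expected offspring if breeding at age x = l_x × b_x:
  age 3: 0.47 × 76 = 35.720
  age 4: 0.29 × 96 = 27.840
  age 5: 0.20 × 162 = 32.400
Maximum at age 3 (35.720).

3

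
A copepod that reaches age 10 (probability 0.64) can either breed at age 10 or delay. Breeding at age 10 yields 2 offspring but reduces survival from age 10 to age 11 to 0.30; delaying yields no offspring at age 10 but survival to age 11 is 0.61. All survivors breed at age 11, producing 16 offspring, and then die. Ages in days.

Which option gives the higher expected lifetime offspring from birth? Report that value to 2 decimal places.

6.25

breed at age 10: R₀ = 0.64 × (2 + 0.30 × 16) = 0.64 × 6.8000 = 4.3520
delay to age 11: R₀ = 0.64 × (0.61 × 16) = 0.64 × 9.7600 = 6.2464
Higher: delay to age 11 (6.2464).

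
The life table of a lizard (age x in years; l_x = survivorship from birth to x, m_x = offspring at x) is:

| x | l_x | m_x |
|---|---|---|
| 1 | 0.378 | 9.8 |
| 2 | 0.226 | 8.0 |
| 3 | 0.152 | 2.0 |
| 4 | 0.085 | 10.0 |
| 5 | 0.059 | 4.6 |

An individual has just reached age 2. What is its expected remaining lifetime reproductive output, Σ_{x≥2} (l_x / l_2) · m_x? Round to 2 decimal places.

14.31

l_2 = 0.226. Conditional survival from age 2 to x is l_x / l_2.
  x=2: (0.226/0.226) × 8.0 = 8.0000
  x=3: (0.152/0.226) × 2.0 = 1.3451
  x=4: (0.085/0.226) × 10.0 = 3.7611
  x=5: (0.059/0.226) × 4.6 = 1.2009
Sum = 8.0000 + 1.3451 + 3.7611 + 1.2009 = 14.3071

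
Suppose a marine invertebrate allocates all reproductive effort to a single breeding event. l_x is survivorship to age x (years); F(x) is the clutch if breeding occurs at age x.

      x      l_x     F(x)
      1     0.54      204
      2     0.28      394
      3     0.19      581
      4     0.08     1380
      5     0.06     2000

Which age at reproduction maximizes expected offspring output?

5

Expected offspring if breeding at age x = l_x × F(x):
  age 1: 0.54 × 204 = 110.160
  age 2: 0.28 × 394 = 110.320
  age 3: 0.19 × 581 = 110.390
  age 4: 0.08 × 1380 = 110.400
  age 5: 0.06 × 2000 = 120.000
Maximum at age 5 (120.000).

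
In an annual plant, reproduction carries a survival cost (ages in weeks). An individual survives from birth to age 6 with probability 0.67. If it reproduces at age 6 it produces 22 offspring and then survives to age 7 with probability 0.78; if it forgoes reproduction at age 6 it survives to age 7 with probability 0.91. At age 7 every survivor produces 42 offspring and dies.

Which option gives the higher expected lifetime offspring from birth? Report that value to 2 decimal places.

breed at age 6: R₀ = 0.67 × (22 + 0.78 × 42) = 0.67 × 54.7600 = 36.6892
delay to age 7: R₀ = 0.67 × (0.91 × 42) = 0.67 × 38.2200 = 25.6074
Higher: breed at age 6 (36.6892).

36.69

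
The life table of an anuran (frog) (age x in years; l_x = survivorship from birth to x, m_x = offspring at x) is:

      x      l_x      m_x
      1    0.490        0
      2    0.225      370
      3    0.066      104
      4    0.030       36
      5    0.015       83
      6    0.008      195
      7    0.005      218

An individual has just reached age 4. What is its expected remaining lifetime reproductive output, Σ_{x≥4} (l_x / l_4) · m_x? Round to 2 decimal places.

165.83

l_4 = 0.030. Conditional survival from age 4 to x is l_x / l_4.
  x=4: (0.030/0.030) × 36 = 36.0000
  x=5: (0.015/0.030) × 83 = 41.5000
  x=6: (0.008/0.030) × 195 = 52.0000
  x=7: (0.005/0.030) × 218 = 36.3333
Sum = 36.0000 + 41.5000 + 52.0000 + 36.3333 = 165.8333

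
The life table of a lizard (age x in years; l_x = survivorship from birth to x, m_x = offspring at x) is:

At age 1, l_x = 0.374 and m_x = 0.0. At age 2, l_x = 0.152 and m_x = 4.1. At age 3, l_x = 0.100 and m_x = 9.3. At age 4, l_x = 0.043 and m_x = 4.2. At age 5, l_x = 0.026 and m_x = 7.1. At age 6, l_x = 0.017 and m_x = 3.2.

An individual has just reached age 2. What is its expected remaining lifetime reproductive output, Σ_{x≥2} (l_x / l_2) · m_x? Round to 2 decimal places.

l_2 = 0.152. Conditional survival from age 2 to x is l_x / l_2.
  x=2: (0.152/0.152) × 4.1 = 4.1000
  x=3: (0.100/0.152) × 9.3 = 6.1184
  x=4: (0.043/0.152) × 4.2 = 1.1882
  x=5: (0.026/0.152) × 7.1 = 1.2145
  x=6: (0.017/0.152) × 3.2 = 0.3579
Sum = 4.1000 + 6.1184 + 1.1882 + 1.2145 + 0.3579 = 12.9789

12.98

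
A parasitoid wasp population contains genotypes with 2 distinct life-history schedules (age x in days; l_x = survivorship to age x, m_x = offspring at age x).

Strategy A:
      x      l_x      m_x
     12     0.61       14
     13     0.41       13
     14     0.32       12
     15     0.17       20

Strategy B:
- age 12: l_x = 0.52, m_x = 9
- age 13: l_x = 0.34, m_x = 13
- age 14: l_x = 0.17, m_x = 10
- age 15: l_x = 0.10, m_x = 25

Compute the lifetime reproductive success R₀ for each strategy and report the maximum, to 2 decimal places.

Strategy A: R₀ = 0.61×14 + 0.41×13 + 0.32×12 + 0.17×20 = 21.1100
Strategy B: R₀ = 0.52×9 + 0.34×13 + 0.17×10 + 0.10×25 = 13.3000
Highest R₀: strategy A with 21.1100.

21.11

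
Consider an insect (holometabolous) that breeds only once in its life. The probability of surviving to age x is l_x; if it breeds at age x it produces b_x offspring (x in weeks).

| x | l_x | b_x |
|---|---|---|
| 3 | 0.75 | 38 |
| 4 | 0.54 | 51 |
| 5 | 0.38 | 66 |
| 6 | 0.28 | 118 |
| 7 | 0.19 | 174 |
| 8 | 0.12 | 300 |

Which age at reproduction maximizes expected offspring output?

Expected offspring if breeding at age x = l_x × b_x:
  age 3: 0.75 × 38 = 28.500
  age 4: 0.54 × 51 = 27.540
  age 5: 0.38 × 66 = 25.080
  age 6: 0.28 × 118 = 33.040
  age 7: 0.19 × 174 = 33.060
  age 8: 0.12 × 300 = 36.000
Maximum at age 8 (36.000).

8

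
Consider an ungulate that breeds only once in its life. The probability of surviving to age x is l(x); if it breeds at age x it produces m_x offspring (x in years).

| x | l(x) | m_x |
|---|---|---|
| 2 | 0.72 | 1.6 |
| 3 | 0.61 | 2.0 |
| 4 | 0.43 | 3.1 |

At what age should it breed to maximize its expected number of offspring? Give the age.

4

Expected offspring if breeding at age x = l(x) × m_x:
  age 2: 0.72 × 1.6 = 1.152
  age 3: 0.61 × 2.0 = 1.220
  age 4: 0.43 × 3.1 = 1.333
Maximum at age 4 (1.333).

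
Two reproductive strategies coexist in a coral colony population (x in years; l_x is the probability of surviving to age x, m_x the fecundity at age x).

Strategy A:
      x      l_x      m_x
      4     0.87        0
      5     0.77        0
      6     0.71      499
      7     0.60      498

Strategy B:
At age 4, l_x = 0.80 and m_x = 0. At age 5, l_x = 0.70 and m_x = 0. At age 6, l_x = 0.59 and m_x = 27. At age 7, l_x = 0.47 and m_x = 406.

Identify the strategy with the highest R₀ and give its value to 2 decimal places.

Strategy A: R₀ = 0.87×0 + 0.77×0 + 0.71×499 + 0.60×498 = 653.0900
Strategy B: R₀ = 0.80×0 + 0.70×0 + 0.59×27 + 0.47×406 = 206.7500
Highest R₀: strategy A with 653.0900.

653.09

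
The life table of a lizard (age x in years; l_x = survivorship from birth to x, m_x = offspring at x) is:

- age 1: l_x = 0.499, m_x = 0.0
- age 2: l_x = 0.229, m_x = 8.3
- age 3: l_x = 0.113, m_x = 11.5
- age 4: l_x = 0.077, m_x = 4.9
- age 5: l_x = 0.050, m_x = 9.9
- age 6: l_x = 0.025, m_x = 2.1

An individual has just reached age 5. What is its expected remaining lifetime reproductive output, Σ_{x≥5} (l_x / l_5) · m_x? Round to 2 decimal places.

10.95

l_5 = 0.050. Conditional survival from age 5 to x is l_x / l_5.
  x=5: (0.050/0.050) × 9.9 = 9.9000
  x=6: (0.025/0.050) × 2.1 = 1.0500
Sum = 9.9000 + 1.0500 = 10.9500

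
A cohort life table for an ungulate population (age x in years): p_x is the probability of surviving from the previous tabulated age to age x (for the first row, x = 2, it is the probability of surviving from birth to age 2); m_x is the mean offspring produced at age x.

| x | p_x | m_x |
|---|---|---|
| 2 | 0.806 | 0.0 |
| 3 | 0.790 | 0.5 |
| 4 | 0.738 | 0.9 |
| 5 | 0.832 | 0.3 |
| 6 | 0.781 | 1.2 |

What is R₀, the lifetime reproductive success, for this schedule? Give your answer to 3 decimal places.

Survivorship from birth: l_x = p_2·p_3·…·p_x.
  l_2 = 0.80600
  l_3 = 0.63674
  l_4 = 0.46991
  l_5 = 0.39097
  l_6 = 0.30535
R₀ = Σ l_x m_x:
  age 2: 0.80600 × 0.0 = 0.0000
  age 3: 0.63674 × 0.5 = 0.3184
  age 4: 0.46991 × 0.9 = 0.4229
  age 5: 0.39097 × 0.3 = 0.1173
  age 6: 0.30535 × 1.2 = 0.3664
R₀ = 0.0000 + 0.3184 + 0.4229 + 0.1173 + 0.3664 = 1.2250

1.225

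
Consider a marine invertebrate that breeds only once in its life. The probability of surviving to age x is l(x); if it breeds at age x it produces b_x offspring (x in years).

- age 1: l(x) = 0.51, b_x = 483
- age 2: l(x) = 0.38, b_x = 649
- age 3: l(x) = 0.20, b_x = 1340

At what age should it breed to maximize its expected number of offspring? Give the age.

Expected offspring if breeding at age x = l(x) × b_x:
  age 1: 0.51 × 483 = 246.330
  age 2: 0.38 × 649 = 246.620
  age 3: 0.20 × 1340 = 268.000
Maximum at age 3 (268.000).

3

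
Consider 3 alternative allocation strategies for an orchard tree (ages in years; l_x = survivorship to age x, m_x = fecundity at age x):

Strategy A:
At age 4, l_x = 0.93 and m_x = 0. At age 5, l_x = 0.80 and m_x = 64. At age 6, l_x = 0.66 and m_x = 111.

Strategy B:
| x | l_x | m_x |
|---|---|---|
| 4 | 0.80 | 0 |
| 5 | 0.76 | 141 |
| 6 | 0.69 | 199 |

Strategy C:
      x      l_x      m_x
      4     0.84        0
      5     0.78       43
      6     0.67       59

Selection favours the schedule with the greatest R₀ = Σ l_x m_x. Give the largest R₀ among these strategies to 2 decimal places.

Strategy A: R₀ = 0.93×0 + 0.80×64 + 0.66×111 = 124.4600
Strategy B: R₀ = 0.80×0 + 0.76×141 + 0.69×199 = 244.4700
Strategy C: R₀ = 0.84×0 + 0.78×43 + 0.67×59 = 73.0700
Highest R₀: strategy B with 244.4700.

244.47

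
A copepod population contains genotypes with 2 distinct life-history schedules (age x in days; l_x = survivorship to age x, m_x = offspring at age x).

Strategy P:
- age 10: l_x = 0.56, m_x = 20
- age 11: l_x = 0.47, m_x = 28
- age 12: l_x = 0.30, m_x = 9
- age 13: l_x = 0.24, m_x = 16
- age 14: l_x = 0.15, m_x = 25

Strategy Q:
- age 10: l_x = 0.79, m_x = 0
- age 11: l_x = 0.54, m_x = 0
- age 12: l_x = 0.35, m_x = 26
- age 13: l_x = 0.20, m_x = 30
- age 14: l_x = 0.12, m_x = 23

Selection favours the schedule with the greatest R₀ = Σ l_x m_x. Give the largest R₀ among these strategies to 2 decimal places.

Strategy P: R₀ = 0.56×20 + 0.47×28 + 0.30×9 + 0.24×16 + 0.15×25 = 34.6500
Strategy Q: R₀ = 0.79×0 + 0.54×0 + 0.35×26 + 0.20×30 + 0.12×23 = 17.8600
Highest R₀: strategy P with 34.6500.

34.65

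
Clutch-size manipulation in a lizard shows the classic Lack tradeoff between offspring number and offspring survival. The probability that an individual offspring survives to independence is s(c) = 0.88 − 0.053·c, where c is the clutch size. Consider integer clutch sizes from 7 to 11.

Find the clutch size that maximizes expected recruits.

Expected recruits = c × s(c):
  c=7: 7 × 0.509 = 3.563
  c=8: 8 × 0.456 = 3.648
  c=9: 9 × 0.403 = 3.627
  c=10: 10 × 0.350 = 3.500
  c=11: 11 × 0.297 = 3.267
Maximum at c = 8 (3.648 recruits).

8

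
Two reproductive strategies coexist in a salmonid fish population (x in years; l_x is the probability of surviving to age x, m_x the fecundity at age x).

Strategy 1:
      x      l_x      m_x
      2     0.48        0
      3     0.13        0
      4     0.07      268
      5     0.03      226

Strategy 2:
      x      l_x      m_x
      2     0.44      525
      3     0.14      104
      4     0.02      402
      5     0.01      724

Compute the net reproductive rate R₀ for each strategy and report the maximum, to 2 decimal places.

Strategy 1: R₀ = 0.48×0 + 0.13×0 + 0.07×268 + 0.03×226 = 25.5400
Strategy 2: R₀ = 0.44×525 + 0.14×104 + 0.02×402 + 0.01×724 = 260.8400
Highest R₀: strategy 2 with 260.8400.

260.84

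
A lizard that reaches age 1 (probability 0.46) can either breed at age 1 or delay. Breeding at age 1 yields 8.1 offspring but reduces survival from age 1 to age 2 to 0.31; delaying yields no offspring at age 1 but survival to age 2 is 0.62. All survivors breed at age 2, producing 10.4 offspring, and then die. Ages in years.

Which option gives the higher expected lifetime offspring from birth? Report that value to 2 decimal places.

breed at age 1: R₀ = 0.46 × (8.1 + 0.31 × 10.4) = 0.46 × 11.3240 = 5.2090
delay to age 2: R₀ = 0.46 × (0.62 × 10.4) = 0.46 × 6.4480 = 2.9661
Higher: breed at age 1 (5.2090).

5.21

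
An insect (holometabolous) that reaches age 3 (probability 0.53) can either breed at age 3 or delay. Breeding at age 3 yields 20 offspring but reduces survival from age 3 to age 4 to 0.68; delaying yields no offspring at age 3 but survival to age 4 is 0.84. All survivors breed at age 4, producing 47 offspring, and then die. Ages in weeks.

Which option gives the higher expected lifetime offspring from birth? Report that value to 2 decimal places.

breed at age 3: R₀ = 0.53 × (20 + 0.68 × 47) = 0.53 × 51.9600 = 27.5388
delay to age 4: R₀ = 0.53 × (0.84 × 47) = 0.53 × 39.4800 = 20.9244
Higher: breed at age 3 (27.5388).

27.54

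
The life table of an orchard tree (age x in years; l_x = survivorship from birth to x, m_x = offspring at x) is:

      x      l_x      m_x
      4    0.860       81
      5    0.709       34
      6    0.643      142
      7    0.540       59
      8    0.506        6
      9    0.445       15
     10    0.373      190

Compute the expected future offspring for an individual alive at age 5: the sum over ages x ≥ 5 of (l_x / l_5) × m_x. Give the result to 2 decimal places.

321.37

l_5 = 0.709. Conditional survival from age 5 to x is l_x / l_5.
  x=5: (0.709/0.709) × 34 = 34.0000
  x=6: (0.643/0.709) × 142 = 128.7814
  x=7: (0.540/0.709) × 59 = 44.9365
  x=8: (0.506/0.709) × 6 = 4.2821
  x=9: (0.445/0.709) × 15 = 9.4147
  x=10: (0.373/0.709) × 190 = 99.9577
Sum = 34.0000 + 128.7814 + 44.9365 + 4.2821 + 9.4147 + 99.9577 = 321.3724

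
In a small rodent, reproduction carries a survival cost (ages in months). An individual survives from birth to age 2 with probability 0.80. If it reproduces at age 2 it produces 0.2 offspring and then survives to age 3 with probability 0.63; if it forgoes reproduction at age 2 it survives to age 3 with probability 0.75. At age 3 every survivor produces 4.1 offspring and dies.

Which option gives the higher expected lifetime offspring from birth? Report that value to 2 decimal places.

2.46

breed at age 2: R₀ = 0.80 × (0.2 + 0.63 × 4.1) = 0.80 × 2.7830 = 2.2264
delay to age 3: R₀ = 0.80 × (0.75 × 4.1) = 0.80 × 3.0750 = 2.4600
Higher: delay to age 3 (2.4600).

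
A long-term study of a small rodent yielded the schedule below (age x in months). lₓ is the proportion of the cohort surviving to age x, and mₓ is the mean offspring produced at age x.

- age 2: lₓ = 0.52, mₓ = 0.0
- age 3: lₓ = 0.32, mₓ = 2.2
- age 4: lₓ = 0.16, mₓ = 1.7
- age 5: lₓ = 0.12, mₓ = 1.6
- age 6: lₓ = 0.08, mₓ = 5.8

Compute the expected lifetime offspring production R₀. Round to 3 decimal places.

R₀ = Σ lₓ mₓ:
  age 2: 0.52 × 0.0 = 0.0000
  age 3: 0.32 × 2.2 = 0.7040
  age 4: 0.16 × 1.7 = 0.2720
  age 5: 0.12 × 1.6 = 0.1920
  age 6: 0.08 × 5.8 = 0.4640
R₀ = 0.0000 + 0.7040 + 0.2720 + 0.1920 + 0.4640 = 1.6320

1.632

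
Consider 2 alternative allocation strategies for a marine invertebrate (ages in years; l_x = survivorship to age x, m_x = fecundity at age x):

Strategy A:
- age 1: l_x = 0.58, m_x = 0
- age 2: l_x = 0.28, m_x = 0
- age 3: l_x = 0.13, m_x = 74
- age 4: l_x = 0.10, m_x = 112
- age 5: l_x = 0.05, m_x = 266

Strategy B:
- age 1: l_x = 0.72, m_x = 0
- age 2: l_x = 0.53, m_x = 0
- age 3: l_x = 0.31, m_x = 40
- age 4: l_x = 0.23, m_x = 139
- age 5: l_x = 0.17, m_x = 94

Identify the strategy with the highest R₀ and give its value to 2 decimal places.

60.35

Strategy A: R₀ = 0.58×0 + 0.28×0 + 0.13×74 + 0.10×112 + 0.05×266 = 34.1200
Strategy B: R₀ = 0.72×0 + 0.53×0 + 0.31×40 + 0.23×139 + 0.17×94 = 60.3500
Highest R₀: strategy B with 60.3500.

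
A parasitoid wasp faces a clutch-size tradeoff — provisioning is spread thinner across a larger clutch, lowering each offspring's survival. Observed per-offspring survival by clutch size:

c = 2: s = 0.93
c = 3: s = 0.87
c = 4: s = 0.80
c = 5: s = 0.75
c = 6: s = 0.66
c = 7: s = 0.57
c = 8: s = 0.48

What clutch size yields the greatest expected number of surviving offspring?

Expected surviving offspring = c × s(c):
  c=2: 2 × 0.93 = 1.860
  c=3: 3 × 0.87 = 2.610
  c=4: 4 × 0.80 = 3.200
  c=5: 5 × 0.75 = 3.750
  c=6: 6 × 0.66 = 3.960
  c=7: 7 × 0.57 = 3.990
  c=8: 8 × 0.48 = 3.840
Maximum at c = 7 (3.990 surviving offspring).

7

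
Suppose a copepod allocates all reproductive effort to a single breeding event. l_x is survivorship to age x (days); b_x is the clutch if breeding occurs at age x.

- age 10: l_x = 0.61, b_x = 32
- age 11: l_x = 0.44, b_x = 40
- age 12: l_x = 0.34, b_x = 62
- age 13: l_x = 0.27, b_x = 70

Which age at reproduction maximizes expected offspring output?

Expected offspring if breeding at age x = l_x × b_x:
  age 10: 0.61 × 32 = 19.520
  age 11: 0.44 × 40 = 17.600
  age 12: 0.34 × 62 = 21.080
  age 13: 0.27 × 70 = 18.900
Maximum at age 12 (21.080).

12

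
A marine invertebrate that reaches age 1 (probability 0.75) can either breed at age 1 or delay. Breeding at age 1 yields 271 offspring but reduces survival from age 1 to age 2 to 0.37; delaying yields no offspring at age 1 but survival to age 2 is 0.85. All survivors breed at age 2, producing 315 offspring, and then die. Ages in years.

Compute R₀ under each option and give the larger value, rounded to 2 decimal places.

breed at age 1: R₀ = 0.75 × (271 + 0.37 × 315) = 0.75 × 387.5500 = 290.6625
delay to age 2: R₀ = 0.75 × (0.85 × 315) = 0.75 × 267.7500 = 200.8125
Higher: breed at age 1 (290.6625).

290.66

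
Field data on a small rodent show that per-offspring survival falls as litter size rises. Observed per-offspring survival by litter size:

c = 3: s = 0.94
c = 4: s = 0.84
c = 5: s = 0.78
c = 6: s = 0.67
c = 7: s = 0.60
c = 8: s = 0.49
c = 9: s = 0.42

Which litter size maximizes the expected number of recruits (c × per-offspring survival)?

7

Expected recruits = c × s(c):
  c=3: 3 × 0.94 = 2.820
  c=4: 4 × 0.84 = 3.360
  c=5: 5 × 0.78 = 3.900
  c=6: 6 × 0.67 = 4.020
  c=7: 7 × 0.60 = 4.200
  c=8: 8 × 0.49 = 3.920
  c=9: 9 × 0.42 = 3.780
Maximum at c = 7 (4.200 recruits).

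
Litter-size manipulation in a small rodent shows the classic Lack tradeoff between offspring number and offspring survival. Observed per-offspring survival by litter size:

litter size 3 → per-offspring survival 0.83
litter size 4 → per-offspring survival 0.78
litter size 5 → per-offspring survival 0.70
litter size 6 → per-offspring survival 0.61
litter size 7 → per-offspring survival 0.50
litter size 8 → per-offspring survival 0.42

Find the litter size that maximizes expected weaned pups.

Expected weaned pups = c × s(c):
  c=3: 3 × 0.83 = 2.490
  c=4: 4 × 0.78 = 3.120
  c=5: 5 × 0.70 = 3.500
  c=6: 6 × 0.61 = 3.660
  c=7: 7 × 0.50 = 3.500
  c=8: 8 × 0.42 = 3.360
Maximum at c = 6 (3.660 weaned pups).

6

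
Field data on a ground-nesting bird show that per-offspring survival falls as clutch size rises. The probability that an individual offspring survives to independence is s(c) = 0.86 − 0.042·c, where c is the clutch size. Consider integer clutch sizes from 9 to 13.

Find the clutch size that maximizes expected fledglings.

10

Expected fledglings = c × s(c):
  c=9: 9 × 0.482 = 4.338
  c=10: 10 × 0.440 = 4.400
  c=11: 11 × 0.398 = 4.378
  c=12: 12 × 0.356 = 4.272
  c=13: 13 × 0.314 = 4.082
Maximum at c = 10 (4.400 fledglings).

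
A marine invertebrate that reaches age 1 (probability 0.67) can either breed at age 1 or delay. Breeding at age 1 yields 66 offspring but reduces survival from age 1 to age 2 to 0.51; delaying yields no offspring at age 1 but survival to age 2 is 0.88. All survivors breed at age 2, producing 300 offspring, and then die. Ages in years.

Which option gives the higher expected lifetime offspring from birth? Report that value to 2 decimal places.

176.88

breed at age 1: R₀ = 0.67 × (66 + 0.51 × 300) = 0.67 × 219.0000 = 146.7300
delay to age 2: R₀ = 0.67 × (0.88 × 300) = 0.67 × 264.0000 = 176.8800
Higher: delay to age 2 (176.8800).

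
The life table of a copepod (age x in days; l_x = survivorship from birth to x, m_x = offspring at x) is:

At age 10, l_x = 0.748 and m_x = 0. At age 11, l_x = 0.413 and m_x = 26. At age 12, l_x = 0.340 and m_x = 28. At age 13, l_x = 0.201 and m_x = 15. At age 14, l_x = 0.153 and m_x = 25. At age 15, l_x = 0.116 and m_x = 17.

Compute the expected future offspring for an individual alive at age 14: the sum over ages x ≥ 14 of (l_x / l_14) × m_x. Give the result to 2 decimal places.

37.89

l_14 = 0.153. Conditional survival from age 14 to x is l_x / l_14.
  x=14: (0.153/0.153) × 25 = 25.0000
  x=15: (0.116/0.153) × 17 = 12.8889
Sum = 25.0000 + 12.8889 = 37.8889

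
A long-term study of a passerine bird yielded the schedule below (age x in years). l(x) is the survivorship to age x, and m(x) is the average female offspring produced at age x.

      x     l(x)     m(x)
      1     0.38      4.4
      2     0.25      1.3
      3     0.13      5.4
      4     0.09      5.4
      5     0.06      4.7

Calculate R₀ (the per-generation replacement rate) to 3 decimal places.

3.467

R₀ = Σ l(x) m(x):
  age 1: 0.38 × 4.4 = 1.6720
  age 2: 0.25 × 1.3 = 0.3250
  age 3: 0.13 × 5.4 = 0.7020
  age 4: 0.09 × 5.4 = 0.4860
  age 5: 0.06 × 4.7 = 0.2820
R₀ = 1.6720 + 0.3250 + 0.7020 + 0.4860 + 0.2820 = 3.4670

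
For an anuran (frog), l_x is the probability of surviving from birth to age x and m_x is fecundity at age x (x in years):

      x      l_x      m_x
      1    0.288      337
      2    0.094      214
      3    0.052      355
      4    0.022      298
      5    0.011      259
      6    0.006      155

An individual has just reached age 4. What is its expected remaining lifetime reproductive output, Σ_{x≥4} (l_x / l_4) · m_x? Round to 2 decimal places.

l_4 = 0.022. Conditional survival from age 4 to x is l_x / l_4.
  x=4: (0.022/0.022) × 298 = 298.0000
  x=5: (0.011/0.022) × 259 = 129.5000
  x=6: (0.006/0.022) × 155 = 42.2727
Sum = 298.0000 + 129.5000 + 42.2727 = 469.7727

469.77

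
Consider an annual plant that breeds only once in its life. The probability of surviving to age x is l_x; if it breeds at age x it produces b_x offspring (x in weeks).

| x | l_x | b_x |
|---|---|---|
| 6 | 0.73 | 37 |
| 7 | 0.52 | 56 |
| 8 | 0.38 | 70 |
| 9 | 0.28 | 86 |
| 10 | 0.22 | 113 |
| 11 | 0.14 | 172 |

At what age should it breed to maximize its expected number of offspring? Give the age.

Expected offspring if breeding at age x = l_x × b_x:
  age 6: 0.73 × 37 = 27.010
  age 7: 0.52 × 56 = 29.120
  age 8: 0.38 × 70 = 26.600
  age 9: 0.28 × 86 = 24.080
  age 10: 0.22 × 113 = 24.860
  age 11: 0.14 × 172 = 24.080
Maximum at age 7 (29.120).

7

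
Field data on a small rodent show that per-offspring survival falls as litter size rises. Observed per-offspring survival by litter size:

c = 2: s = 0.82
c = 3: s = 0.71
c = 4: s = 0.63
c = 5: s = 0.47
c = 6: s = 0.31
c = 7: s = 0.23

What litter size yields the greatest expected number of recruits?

Expected recruits = c × s(c):
  c=2: 2 × 0.82 = 1.640
  c=3: 3 × 0.71 = 2.130
  c=4: 4 × 0.63 = 2.520
  c=5: 5 × 0.47 = 2.350
  c=6: 6 × 0.31 = 1.860
  c=7: 7 × 0.23 = 1.610
Maximum at c = 4 (2.520 recruits).

4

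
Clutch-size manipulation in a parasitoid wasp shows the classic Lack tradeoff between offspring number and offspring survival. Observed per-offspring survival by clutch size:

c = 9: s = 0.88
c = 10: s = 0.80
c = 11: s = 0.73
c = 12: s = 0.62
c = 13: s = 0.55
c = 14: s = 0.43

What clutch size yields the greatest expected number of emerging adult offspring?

11

Expected emerging adult offspring = c × s(c):
  c=9: 9 × 0.88 = 7.920
  c=10: 10 × 0.80 = 8.000
  c=11: 11 × 0.73 = 8.030
  c=12: 12 × 0.62 = 7.440
  c=13: 13 × 0.55 = 7.150
  c=14: 14 × 0.43 = 6.020
Maximum at c = 11 (8.030 emerging adult offspring).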